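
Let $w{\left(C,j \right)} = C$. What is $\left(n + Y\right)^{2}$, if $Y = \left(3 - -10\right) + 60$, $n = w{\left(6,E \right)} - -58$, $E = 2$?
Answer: $18769$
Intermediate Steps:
$n = 64$ ($n = 6 - -58 = 6 + 58 = 64$)
$Y = 73$ ($Y = \left(3 + 10\right) + 60 = 13 + 60 = 73$)
$\left(n + Y\right)^{2} = \left(64 + 73\right)^{2} = 137^{2} = 18769$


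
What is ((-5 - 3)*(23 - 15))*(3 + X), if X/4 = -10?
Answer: 2368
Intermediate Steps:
X = -40 (X = 4*(-10) = -40)
((-5 - 3)*(23 - 15))*(3 + X) = ((-5 - 3)*(23 - 15))*(3 - 40) = -8*8*(-37) = -64*(-37) = 2368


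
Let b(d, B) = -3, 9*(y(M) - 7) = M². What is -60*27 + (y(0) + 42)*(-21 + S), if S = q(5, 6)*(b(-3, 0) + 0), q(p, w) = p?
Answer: -3384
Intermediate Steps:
y(M) = 7 + M²/9
S = -15 (S = 5*(-3 + 0) = 5*(-3) = -15)
-60*27 + (y(0) + 42)*(-21 + S) = -60*27 + ((7 + (⅑)*0²) + 42)*(-21 - 15) = -1620 + ((7 + (⅑)*0) + 42)*(-36) = -1620 + ((7 + 0) + 42)*(-36) = -1620 + (7 + 42)*(-36) = -1620 + 49*(-36) = -1620 - 1764 = -3384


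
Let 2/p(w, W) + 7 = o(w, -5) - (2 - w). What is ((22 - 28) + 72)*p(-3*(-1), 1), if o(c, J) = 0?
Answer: -22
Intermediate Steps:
p(w, W) = 2/(-9 + w) (p(w, W) = 2/(-7 + (0 - (2 - w))) = 2/(-7 + (0 + (-2 + w))) = 2/(-7 + (-2 + w)) = 2/(-9 + w))
((22 - 28) + 72)*p(-3*(-1), 1) = ((22 - 28) + 72)*(2/(-9 - 3*(-1))) = (-6 + 72)*(2/(-9 + 3)) = 66*(2/(-6)) = 66*(2*(-⅙)) = 66*(-⅓) = -22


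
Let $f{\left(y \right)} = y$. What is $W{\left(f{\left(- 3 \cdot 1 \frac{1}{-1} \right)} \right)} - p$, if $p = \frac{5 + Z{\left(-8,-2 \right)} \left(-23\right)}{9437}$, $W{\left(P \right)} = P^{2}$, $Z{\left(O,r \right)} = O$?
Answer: $\frac{84744}{9437} \approx 8.98$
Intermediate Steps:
$p = \frac{189}{9437}$ ($p = \frac{5 - -184}{9437} = \left(5 + 184\right) \frac{1}{9437} = 189 \cdot \frac{1}{9437} = \frac{189}{9437} \approx 0.020028$)
$W{\left(f{\left(- 3 \cdot 1 \frac{1}{-1} \right)} \right)} - p = \left(- 3 \cdot 1 \frac{1}{-1}\right)^{2} - \frac{189}{9437} = \left(- 3 \cdot 1 \left(-1\right)\right)^{2} - \frac{189}{9437} = \left(\left(-3\right) \left(-1\right)\right)^{2} - \frac{189}{9437} = 3^{2} - \frac{189}{9437} = 9 - \frac{189}{9437} = \frac{84744}{9437}$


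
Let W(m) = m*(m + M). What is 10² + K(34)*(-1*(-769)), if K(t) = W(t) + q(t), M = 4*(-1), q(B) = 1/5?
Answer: 3923169/5 ≈ 7.8463e+5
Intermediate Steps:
q(B) = ⅕
M = -4
W(m) = m*(-4 + m) (W(m) = m*(m - 4) = m*(-4 + m))
K(t) = ⅕ + t*(-4 + t) (K(t) = t*(-4 + t) + ⅕ = ⅕ + t*(-4 + t))
10² + K(34)*(-1*(-769)) = 10² + (⅕ + 34*(-4 + 34))*(-1*(-769)) = 100 + (⅕ + 34*30)*769 = 100 + (⅕ + 1020)*769 = 100 + (5101/5)*769 = 100 + 3922669/5 = 3923169/5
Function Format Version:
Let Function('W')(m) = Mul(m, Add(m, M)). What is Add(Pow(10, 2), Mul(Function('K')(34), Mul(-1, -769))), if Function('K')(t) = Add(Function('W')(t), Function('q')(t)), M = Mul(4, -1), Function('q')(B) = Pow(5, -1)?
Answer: Rational(3923169, 5) ≈ 7.8463e+5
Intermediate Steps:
Function('q')(B) = Rational(1, 5)
M = -4
Function('W')(m) = Mul(m, Add(-4, m)) (Function('W')(m) = Mul(m, Add(m, -4)) = Mul(m, Add(-4, m)))
Function('K')(t) = Add(Rational(1, 5), Mul(t, Add(-4, t))) (Function('K')(t) = Add(Mul(t, Add(-4, t)), Rational(1, 5)) = Add(Rational(1, 5), Mul(t, Add(-4, t))))
Add(Pow(10, 2), Mul(Function('K')(34), Mul(-1, -769))) = Add(Pow(10, 2), Mul(Add(Rational(1, 5), Mul(34, Add(-4, 34))), Mul(-1, -769))) = Add(100, Mul(Add(Rational(1, 5), Mul(34, 30)), 769)) = Add(100, Mul(Add(Rational(1, 5), 1020), 769)) = Add(100, Mul(Rational(5101, 5), 769)) = Add(100, Rational(3922669, 5)) = Rational(3923169, 5)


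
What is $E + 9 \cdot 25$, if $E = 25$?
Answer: $250$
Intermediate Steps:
$E + 9 \cdot 25 = 25 + 9 \cdot 25 = 25 + 225 = 250$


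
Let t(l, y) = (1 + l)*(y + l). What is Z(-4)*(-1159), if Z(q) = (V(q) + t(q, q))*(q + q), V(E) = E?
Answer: 185440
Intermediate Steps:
t(l, y) = (1 + l)*(l + y)
Z(q) = 2*q*(2*q**2 + 3*q) (Z(q) = (q + (q + q + q**2 + q*q))*(q + q) = (q + (q + q + q**2 + q**2))*(2*q) = (q + (2*q + 2*q**2))*(2*q) = (2*q**2 + 3*q)*(2*q) = 2*q*(2*q**2 + 3*q))
Z(-4)*(-1159) = ((-4)**2*(6 + 4*(-4)))*(-1159) = (16*(6 - 16))*(-1159) = (16*(-10))*(-1159) = -160*(-1159) = 185440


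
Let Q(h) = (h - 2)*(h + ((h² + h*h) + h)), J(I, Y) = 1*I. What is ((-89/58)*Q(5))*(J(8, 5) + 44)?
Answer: -416520/29 ≈ -14363.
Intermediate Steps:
J(I, Y) = I
Q(h) = (-2 + h)*(2*h + 2*h²) (Q(h) = (-2 + h)*(h + ((h² + h²) + h)) = (-2 + h)*(h + (2*h² + h)) = (-2 + h)*(h + (h + 2*h²)) = (-2 + h)*(2*h + 2*h²))
((-89/58)*Q(5))*(J(8, 5) + 44) = ((-89/58)*(2*5*(-2 + 5² - 1*5)))*(8 + 44) = ((-89*1/58)*(2*5*(-2 + 25 - 5)))*52 = -89*5*18/29*52 = -89/58*180*52 = -8010/29*52 = -416520/29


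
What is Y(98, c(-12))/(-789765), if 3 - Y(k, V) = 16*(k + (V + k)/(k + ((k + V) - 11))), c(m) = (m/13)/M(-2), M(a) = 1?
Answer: 1255079/629969215 ≈ 0.0019923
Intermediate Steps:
c(m) = m/13 (c(m) = (m/13)/1 = (m*(1/13))*1 = (m/13)*1 = m/13)
Y(k, V) = 3 - 16*k - 16*(V + k)/(-11 + V + 2*k) (Y(k, V) = 3 - 16*(k + (V + k)/(k + ((k + V) - 11))) = 3 - 16*(k + (V + k)/(k + ((V + k) - 11))) = 3 - 16*(k + (V + k)/(k + (-11 + V + k))) = 3 - 16*(k + (V + k)/(-11 + V + 2*k)) = 3 - (16*k + 16*(V + k)/(-11 + V + 2*k)) = 3 + (-16*k - 16*(V + k)/(-11 + V + 2*k)) = 3 - 16*k - 16*(V + k)/(-11 + V + 2*k))
Y(98, c(-12))/(-789765) = ((-33 - 32*98**2 - (-12) + 166*98 - 16*(1/13)*(-12)*98)/(-11 + (1/13)*(-12) + 2*98))/(-789765) = ((-33 - 32*9604 - 13*(-12/13) + 16268 - 16*(-12/13)*98)/(-11 - 12/13 + 196))*(-1/789765) = ((-33 - 307328 + 12 + 16268 + 18816/13)/(2393/13))*(-1/789765) = ((13/2393)*(-3765237/13))*(-1/789765) = -3765237/2393*(-1/789765) = 1255079/629969215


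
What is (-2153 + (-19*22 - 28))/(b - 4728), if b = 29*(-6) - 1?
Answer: 2599/4903 ≈ 0.53008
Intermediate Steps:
b = -175 (b = -174 - 1 = -175)
(-2153 + (-19*22 - 28))/(b - 4728) = (-2153 + (-19*22 - 28))/(-175 - 4728) = (-2153 + (-418 - 28))/(-4903) = (-2153 - 446)*(-1/4903) = -2599*(-1/4903) = 2599/4903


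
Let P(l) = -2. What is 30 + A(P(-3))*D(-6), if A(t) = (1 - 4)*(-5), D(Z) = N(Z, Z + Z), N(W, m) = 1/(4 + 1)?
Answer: 33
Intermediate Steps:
N(W, m) = ⅕ (N(W, m) = 1/5 = ⅕)
D(Z) = ⅕
A(t) = 15 (A(t) = -3*(-5) = 15)
30 + A(P(-3))*D(-6) = 30 + 15*(⅕) = 30 + 3 = 33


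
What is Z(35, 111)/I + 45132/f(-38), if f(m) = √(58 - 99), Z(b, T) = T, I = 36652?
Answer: 111/36652 - 45132*I*√41/41 ≈ 0.0030285 - 7048.4*I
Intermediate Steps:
f(m) = I*√41 (f(m) = √(-41) = I*√41)
Z(35, 111)/I + 45132/f(-38) = 111/36652 + 45132/((I*√41)) = 111*(1/36652) + 45132*(-I*√41/41) = 111/36652 - 45132*I*√41/41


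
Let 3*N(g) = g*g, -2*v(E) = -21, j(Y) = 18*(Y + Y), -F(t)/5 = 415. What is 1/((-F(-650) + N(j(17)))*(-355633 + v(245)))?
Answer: -2/90273349135 ≈ -2.2155e-11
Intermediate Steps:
F(t) = -2075 (F(t) = -5*415 = -2075)
j(Y) = 36*Y (j(Y) = 18*(2*Y) = 36*Y)
v(E) = 21/2 (v(E) = -½*(-21) = 21/2)
N(g) = g²/3 (N(g) = (g*g)/3 = g²/3)
1/((-F(-650) + N(j(17)))*(-355633 + v(245))) = 1/((-1*(-2075) + (36*17)²/3)*(-355633 + 21/2)) = 1/((2075 + (⅓)*612²)*(-711245/2)) = 1/((2075 + (⅓)*374544)*(-711245/2)) = 1/((2075 + 124848)*(-711245/2)) = 1/(126923*(-711245/2)) = 1/(-90273349135/2) = -2/90273349135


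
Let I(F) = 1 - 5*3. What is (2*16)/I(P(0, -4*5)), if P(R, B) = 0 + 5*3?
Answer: -16/7 ≈ -2.2857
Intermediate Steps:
P(R, B) = 15 (P(R, B) = 0 + 15 = 15)
I(F) = -14 (I(F) = 1 - 15 = -14)
(2*16)/I(P(0, -4*5)) = (2*16)/(-14) = -1/14*32 = -16/7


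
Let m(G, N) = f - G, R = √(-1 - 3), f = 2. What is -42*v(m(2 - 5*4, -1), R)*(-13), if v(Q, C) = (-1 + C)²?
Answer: -1638 - 2184*I ≈ -1638.0 - 2184.0*I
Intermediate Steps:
R = 2*I (R = √(-4) = 2*I ≈ 2.0*I)
m(G, N) = 2 - G
-42*v(m(2 - 5*4, -1), R)*(-13) = -42*(-1 + 2*I)²*(-13) = 546*(-1 + 2*I)²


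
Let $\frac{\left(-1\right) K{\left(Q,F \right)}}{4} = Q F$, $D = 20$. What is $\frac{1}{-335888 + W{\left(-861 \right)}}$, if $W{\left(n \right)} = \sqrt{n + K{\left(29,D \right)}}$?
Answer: $- \frac{335888}{112820751725} - \frac{i \sqrt{3181}}{112820751725} \approx -2.9772 \cdot 10^{-6} - 4.9991 \cdot 10^{-10} i$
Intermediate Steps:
$K{\left(Q,F \right)} = - 4 F Q$ ($K{\left(Q,F \right)} = - 4 Q F = - 4 F Q$)
$W{\left(n \right)} = \sqrt{-2320 + n}$ ($W{\left(n \right)} = \sqrt{n - 80 \cdot 29} = \sqrt{n - 2320} = \sqrt{-2320 + n}$)
$\frac{1}{-335888 + W{\left(-861 \right)}} = \frac{1}{-335888 + \sqrt{-2320 - 861}} = \frac{1}{-335888 + \sqrt{-3181}} = \frac{1}{-335888 + i \sqrt{3181}}$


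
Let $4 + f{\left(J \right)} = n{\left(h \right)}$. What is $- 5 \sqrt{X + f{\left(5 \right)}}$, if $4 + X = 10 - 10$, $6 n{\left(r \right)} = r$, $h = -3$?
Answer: $- \frac{5 i \sqrt{34}}{2} \approx - 14.577 i$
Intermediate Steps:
$n{\left(r \right)} = \frac{r}{6}$
$f{\left(J \right)} = - \frac{9}{2}$ ($f{\left(J \right)} = -4 + \frac{1}{6} \left(-3\right) = -4 - \frac{1}{2} = - \frac{9}{2}$)
$X = -4$ ($X = -4 + \left(10 - 10\right) = -4 + 0 = -4$)
$- 5 \sqrt{X + f{\left(5 \right)}} = - 5 \sqrt{-4 - \frac{9}{2}} = - 5 \sqrt{- \frac{17}{2}} = - 5 \frac{i \sqrt{34}}{2} = - \frac{5 i \sqrt{34}}{2}$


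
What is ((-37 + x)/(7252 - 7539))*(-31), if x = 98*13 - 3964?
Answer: -84537/287 ≈ -294.55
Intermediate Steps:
x = -2690 (x = 1274 - 3964 = -2690)
((-37 + x)/(7252 - 7539))*(-31) = ((-37 - 2690)/(7252 - 7539))*(-31) = -2727/(-287)*(-31) = -2727*(-1/287)*(-31) = (2727/287)*(-31) = -84537/287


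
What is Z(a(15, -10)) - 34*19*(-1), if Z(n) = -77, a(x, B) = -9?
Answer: 569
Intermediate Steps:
Z(a(15, -10)) - 34*19*(-1) = -77 - 34*19*(-1) = -77 - 646*(-1) = -77 + 646 = 569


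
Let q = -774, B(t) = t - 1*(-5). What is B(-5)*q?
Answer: 0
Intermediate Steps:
B(t) = 5 + t (B(t) = t + 5 = 5 + t)
B(-5)*q = (5 - 5)*(-774) = 0*(-774) = 0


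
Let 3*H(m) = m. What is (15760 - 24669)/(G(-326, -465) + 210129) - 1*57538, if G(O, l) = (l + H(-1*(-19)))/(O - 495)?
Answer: -29778762231281/517549103 ≈ -57538.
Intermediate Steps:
H(m) = m/3
G(O, l) = (19/3 + l)/(-495 + O) (G(O, l) = (l + (-1*(-19))/3)/(O - 495) = (l + (1/3)*19)/(-495 + O) = (l + 19/3)/(-495 + O) = (19/3 + l)/(-495 + O))
(15760 - 24669)/(G(-326, -465) + 210129) - 1*57538 = (15760 - 24669)/((19/3 - 465)/(-495 - 326) + 210129) - 1*57538 = -8909/(-1376/3/(-821) + 210129) - 57538 = -8909/(-1/821*(-1376/3) + 210129) - 57538 = -8909/(1376/2463 + 210129) - 57538 = -8909/517549103/2463 - 57538 = -8909*2463/517549103 - 57538 = -21942867/517549103 - 57538 = -29778762231281/517549103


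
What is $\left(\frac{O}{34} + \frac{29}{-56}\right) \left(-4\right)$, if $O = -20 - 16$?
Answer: $\frac{1501}{238} \approx 6.3067$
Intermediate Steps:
$O = -36$ ($O = -20 - 16 = -36$)
$\left(\frac{O}{34} + \frac{29}{-56}\right) \left(-4\right) = \left(- \frac{36}{34} + \frac{29}{-56}\right) \left(-4\right) = \left(\left(-36\right) \frac{1}{34} + 29 \left(- \frac{1}{56}\right)\right) \left(-4\right) = \left(- \frac{18}{17} - \frac{29}{56}\right) \left(-4\right) = \left(- \frac{1501}{952}\right) \left(-4\right) = \frac{1501}{238}$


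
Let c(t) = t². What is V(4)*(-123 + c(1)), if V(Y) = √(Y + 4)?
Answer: -244*√2 ≈ -345.07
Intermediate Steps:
V(Y) = √(4 + Y)
V(4)*(-123 + c(1)) = √(4 + 4)*(-123 + 1²) = √8*(-123 + 1) = (2*√2)*(-122) = -244*√2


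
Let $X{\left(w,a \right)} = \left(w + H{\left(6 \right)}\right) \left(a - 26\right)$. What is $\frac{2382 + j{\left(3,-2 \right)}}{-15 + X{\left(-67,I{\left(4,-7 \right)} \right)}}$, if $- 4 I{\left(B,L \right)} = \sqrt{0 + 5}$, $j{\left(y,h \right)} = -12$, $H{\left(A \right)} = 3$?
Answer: $\frac{3908130}{2717921} - \frac{37920 \sqrt{5}}{2717921} \approx 1.4067$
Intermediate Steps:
$I{\left(B,L \right)} = - \frac{\sqrt{5}}{4}$ ($I{\left(B,L \right)} = - \frac{\sqrt{0 + 5}}{4} = - \frac{\sqrt{5}}{4}$)
$X{\left(w,a \right)} = \left(-26 + a\right) \left(3 + w\right)$ ($X{\left(w,a \right)} = \left(w + 3\right) \left(a - 26\right) = \left(3 + w\right) \left(-26 + a\right) = \left(-26 + a\right) \left(3 + w\right)$)
$\frac{2382 + j{\left(3,-2 \right)}}{-15 + X{\left(-67,I{\left(4,-7 \right)} \right)}} = \frac{2382 - 12}{-15 + \left(-78 - -1742 + 3 \left(- \frac{\sqrt{5}}{4}\right) + - \frac{\sqrt{5}}{4} \left(-67\right)\right)} = \frac{2370}{-15 + \left(-78 + 1742 - \frac{3 \sqrt{5}}{4} + \frac{67 \sqrt{5}}{4}\right)} = \frac{2370}{-15 + \left(1664 + 16 \sqrt{5}\right)} = \frac{2370}{1649 + 16 \sqrt{5}}$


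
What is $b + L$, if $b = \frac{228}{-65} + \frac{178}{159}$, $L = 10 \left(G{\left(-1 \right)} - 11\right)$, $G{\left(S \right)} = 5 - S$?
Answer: $- \frac{541432}{10335} \approx -52.388$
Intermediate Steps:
$L = -50$ ($L = 10 \left(\left(5 - -1\right) - 11\right) = 10 \left(\left(5 + 1\right) - 11\right) = 10 \left(6 - 11\right) = 10 \left(-5\right) = -50$)
$b = - \frac{24682}{10335}$ ($b = 228 \left(- \frac{1}{65}\right) + 178 \cdot \frac{1}{159} = - \frac{228}{65} + \frac{178}{159} = - \frac{24682}{10335} \approx -2.3882$)
$b + L = - \frac{24682}{10335} - 50 = - \frac{541432}{10335}$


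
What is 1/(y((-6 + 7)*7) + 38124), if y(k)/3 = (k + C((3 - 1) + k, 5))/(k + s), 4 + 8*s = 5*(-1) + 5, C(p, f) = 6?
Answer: 1/38130 ≈ 2.6226e-5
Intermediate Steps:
s = -½ (s = -½ + (5*(-1) + 5)/8 = -½ + (-5 + 5)/8 = -½ + (⅛)*0 = -½ + 0 = -½ ≈ -0.50000)
y(k) = 3*(6 + k)/(-½ + k) (y(k) = 3*((k + 6)/(k - ½)) = 3*((6 + k)/(-½ + k)) = 3*(6 + k)/(-½ + k))
1/(y((-6 + 7)*7) + 38124) = 1/(6*(6 + (-6 + 7)*7)/(-1 + 2*((-6 + 7)*7)) + 38124) = 1/(6*(6 + 1*7)/(-1 + 2*(1*7)) + 38124) = 1/(6*(6 + 7)/(-1 + 2*7) + 38124) = 1/(6*13/(-1 + 14) + 38124) = 1/(6*13/13 + 38124) = 1/(6*(1/13)*13 + 38124) = 1/(6 + 38124) = 1/38130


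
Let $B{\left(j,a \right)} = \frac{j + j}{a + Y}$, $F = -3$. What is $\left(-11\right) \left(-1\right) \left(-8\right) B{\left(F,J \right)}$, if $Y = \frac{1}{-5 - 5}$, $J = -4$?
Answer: $- \frac{5280}{41} \approx -128.78$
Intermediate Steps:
$Y = - \frac{1}{10}$ ($Y = \frac{1}{-10} = - \frac{1}{10} \approx -0.1$)
$B{\left(j,a \right)} = \frac{2 j}{- \frac{1}{10} + a}$ ($B{\left(j,a \right)} = \frac{j + j}{a - \frac{1}{10}} = \frac{2 j}{- \frac{1}{10} + a}$)
$\left(-11\right) \left(-1\right) \left(-8\right) B{\left(F,J \right)} = \left(-11\right) \left(-1\right) \left(-8\right) 20 \left(-3\right) \frac{1}{-1 + 10 \left(-4\right)} = 11 \left(-8\right) 20 \left(-3\right) \frac{1}{-1 - 40} = - 88 \cdot 20 \left(-3\right) \frac{1}{-41} = - 88 \cdot 20 \left(-3\right) \left(- \frac{1}{41}\right) = \left(-88\right) \frac{60}{41} = - \frac{5280}{41}$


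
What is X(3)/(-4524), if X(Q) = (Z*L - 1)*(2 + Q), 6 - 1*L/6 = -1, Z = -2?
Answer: 425/4524 ≈ 0.093943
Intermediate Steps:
L = 42 (L = 36 - 6*(-1) = 36 + 6 = 42)
X(Q) = -170 - 85*Q (X(Q) = (-2*42 - 1)*(2 + Q) = (-84 - 1)*(2 + Q) = -85*(2 + Q) = -170 - 85*Q)
X(3)/(-4524) = (-170 - 85*3)/(-4524) = -(-170 - 255)/4524 = -1/4524*(-425) = 425/4524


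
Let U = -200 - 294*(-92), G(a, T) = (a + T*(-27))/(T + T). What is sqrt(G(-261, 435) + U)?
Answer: sqrt(670855)/5 ≈ 163.81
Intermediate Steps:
G(a, T) = (a - 27*T)/(2*T) (G(a, T) = (a - 27*T)/((2*T)) = (a - 27*T)*(1/(2*T)) = (a - 27*T)/(2*T))
U = 26848 (U = -200 + 27048 = 26848)
sqrt(G(-261, 435) + U) = sqrt((1/2)*(-261 - 27*435)/435 + 26848) = sqrt((1/2)*(1/435)*(-261 - 11745) + 26848) = sqrt((1/2)*(1/435)*(-12006) + 26848) = sqrt(-69/5 + 26848) = sqrt(134171/5) = sqrt(670855)/5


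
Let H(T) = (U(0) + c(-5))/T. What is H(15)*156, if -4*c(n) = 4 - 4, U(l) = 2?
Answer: 104/5 ≈ 20.800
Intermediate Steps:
c(n) = 0 (c(n) = -(4 - 4)/4 = -¼*0 = 0)
H(T) = 2/T (H(T) = (2 + 0)/T = 2/T)
H(15)*156 = (2/15)*156 = 104/5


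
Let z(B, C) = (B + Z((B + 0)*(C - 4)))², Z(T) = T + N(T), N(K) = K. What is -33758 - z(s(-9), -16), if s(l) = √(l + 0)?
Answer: -20069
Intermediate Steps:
s(l) = √l
Z(T) = 2*T (Z(T) = T + T = 2*T)
z(B, C) = (B + 2*B*(-4 + C))² (z(B, C) = (B + 2*((B + 0)*(C - 4)))² = (B + 2*(B*(-4 + C)))² = (B + 2*B*(-4 + C))²)
-33758 - z(s(-9), -16) = -33758 - (√(-9))²*(-7 + 2*(-16))² = -33758 - (3*I)²*(-7 - 32)² = -33758 - (-9)*(-39)² = -33758 - (-9)*1521 = -33758 - 1*(-13689) = -33758 + 13689 = -20069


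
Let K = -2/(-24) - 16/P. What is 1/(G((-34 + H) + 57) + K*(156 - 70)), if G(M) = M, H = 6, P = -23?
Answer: 138/13247 ≈ 0.010417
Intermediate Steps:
K = 215/276 (K = -2/(-24) - 16/(-23) = -2*(-1/24) - 16*(-1/23) = 1/12 + 16/23 = 215/276 ≈ 0.77899)
1/(G((-34 + H) + 57) + K*(156 - 70)) = 1/(((-34 + 6) + 57) + 215*(156 - 70)/276) = 1/((-28 + 57) + (215/276)*86) = 1/(29 + 9245/138) = 1/(13247/138) = 138/13247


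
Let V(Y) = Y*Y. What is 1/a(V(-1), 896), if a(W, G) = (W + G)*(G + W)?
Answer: 1/804609 ≈ 1.2428e-6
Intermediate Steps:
V(Y) = Y²
a(W, G) = (G + W)² (a(W, G) = (G + W)*(G + W) = (G + W)²)
1/a(V(-1), 896) = 1/((896 + (-1)²)²) = 1/((896 + 1)²) = 1/(897²) = 1/804609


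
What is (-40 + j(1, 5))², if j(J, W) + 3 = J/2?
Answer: 7225/4 ≈ 1806.3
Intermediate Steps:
j(J, W) = -3 + J/2
(-40 + j(1, 5))² = (-40 + (-3 + (½)*1))² = (-40 + (-3 + ½))² = (-40 - 5/2)² = (-85/2)² = 7225/4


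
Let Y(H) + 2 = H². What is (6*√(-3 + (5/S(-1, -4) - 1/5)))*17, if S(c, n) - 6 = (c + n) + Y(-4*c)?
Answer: 34*I*√645/5 ≈ 172.7*I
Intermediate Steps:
Y(H) = -2 + H²
S(c, n) = 4 + c + n + 16*c² (S(c, n) = 6 + ((c + n) + (-2 + (-4*c)²)) = 6 + ((c + n) + (-2 + 16*c²)) = 6 + (-2 + c + n + 16*c²) = 4 + c + n + 16*c²)
(6*√(-3 + (5/S(-1, -4) - 1/5)))*17 = (6*√(-3 + (5/(4 - 1 - 4 + 16*(-1)²) - 1/5)))*17 = (6*√(-3 + (5/(4 - 1 - 4 + 16*1) - 1*⅕)))*17 = (6*√(-3 + (5/(4 - 1 - 4 + 16) - ⅕)))*17 = (6*√(-3 + (5/15 - ⅕)))*17 = (6*√(-3 + (5*(1/15) - ⅕)))*17 = (6*√(-3 + (⅓ - ⅕)))*17 = (6*√(-3 + 2/15))*17 = (6*√(-43/15))*17 = (6*(I*√645/15))*17 = (2*I*√645/5)*17 = 34*I*√645/5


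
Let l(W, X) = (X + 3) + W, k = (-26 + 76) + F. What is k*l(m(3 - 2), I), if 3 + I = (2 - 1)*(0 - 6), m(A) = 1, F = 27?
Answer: -385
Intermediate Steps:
k = 77 (k = (-26 + 76) + 27 = 50 + 27 = 77)
I = -9 (I = -3 + (2 - 1)*(0 - 6) = -3 + 1*(-6) = -3 - 6 = -9)
l(W, X) = 3 + W + X (l(W, X) = (3 + X) + W = 3 + W + X)
k*l(m(3 - 2), I) = 77*(3 + 1 - 9) = 77*(-5) = -385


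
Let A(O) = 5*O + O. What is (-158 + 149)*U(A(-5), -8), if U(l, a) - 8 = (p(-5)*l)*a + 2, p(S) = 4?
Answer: -8730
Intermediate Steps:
A(O) = 6*O
U(l, a) = 10 + 4*a*l (U(l, a) = 8 + ((4*l)*a + 2) = 8 + (4*a*l + 2) = 8 + (2 + 4*a*l) = 10 + 4*a*l)
(-158 + 149)*U(A(-5), -8) = (-158 + 149)*(10 + 4*(-8)*(6*(-5))) = -9*(10 + 4*(-8)*(-30)) = -9*(10 + 960) = -9*970 = -8730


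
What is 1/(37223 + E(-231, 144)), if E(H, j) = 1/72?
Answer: 72/2680057 ≈ 2.6865e-5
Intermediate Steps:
E(H, j) = 1/72
1/(37223 + E(-231, 144)) = 1/(37223 + 1/72) = 1/(2680057/72) = 72/2680057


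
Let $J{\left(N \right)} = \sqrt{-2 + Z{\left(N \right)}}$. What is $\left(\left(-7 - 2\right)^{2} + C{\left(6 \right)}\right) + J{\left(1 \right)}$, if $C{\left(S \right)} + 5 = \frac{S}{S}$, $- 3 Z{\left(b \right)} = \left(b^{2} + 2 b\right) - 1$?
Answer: $77 + \frac{2 i \sqrt{6}}{3} \approx 77.0 + 1.633 i$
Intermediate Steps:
$Z{\left(b \right)} = \frac{1}{3} - \frac{2 b}{3} - \frac{b^{2}}{3}$ ($Z{\left(b \right)} = - \frac{\left(b^{2} + 2 b\right) - 1}{3} = - \frac{-1 + b^{2} + 2 b}{3} = \frac{1}{3} - \frac{2 b}{3} - \frac{b^{2}}{3}$)
$J{\left(N \right)} = \sqrt{- \frac{5}{3} - \frac{2 N}{3} - \frac{N^{2}}{3}}$ ($J{\left(N \right)} = \sqrt{-2 - \left(- \frac{1}{3} + \frac{N^{2}}{3} + \frac{2 N}{3}\right)} = \sqrt{- \frac{5}{3} - \frac{2 N}{3} - \frac{N^{2}}{3}}$)
$C{\left(S \right)} = -4$ ($C{\left(S \right)} = -5 + \frac{S}{S} = -5 + 1 = -4$)
$\left(\left(-7 - 2\right)^{2} + C{\left(6 \right)}\right) + J{\left(1 \right)} = \left(\left(-7 - 2\right)^{2} - 4\right) + \frac{\sqrt{-15 - 6 - 3 \cdot 1^{2}}}{3} = \left(\left(-9\right)^{2} - 4\right) + \frac{\sqrt{-15 - 6 - 3}}{3} = \left(81 - 4\right) + \frac{\sqrt{-15 - 6 - 3}}{3} = 77 + \frac{\sqrt{-24}}{3} = 77 + \frac{2 i \sqrt{6}}{3}$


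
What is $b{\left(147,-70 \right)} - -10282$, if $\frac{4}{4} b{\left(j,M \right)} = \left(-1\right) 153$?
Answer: $10129$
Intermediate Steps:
$b{\left(j,M \right)} = -153$ ($b{\left(j,M \right)} = \left(-1\right) 153 = -153$)
$b{\left(147,-70 \right)} - -10282 = -153 - -10282 = -153 + 10282 = 10129$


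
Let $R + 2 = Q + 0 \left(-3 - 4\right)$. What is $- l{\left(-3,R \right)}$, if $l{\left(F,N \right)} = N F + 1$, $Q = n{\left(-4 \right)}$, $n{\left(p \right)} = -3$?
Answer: $-16$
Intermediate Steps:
$Q = -3$
$R = -5$ ($R = -2 - \left(3 + 0 \left(-3 - 4\right)\right) = -2 + \left(-3 + 0 \left(-7\right)\right) = -2 + \left(-3 + 0\right) = -2 - 3 = -5$)
$l{\left(F,N \right)} = 1 + F N$ ($l{\left(F,N \right)} = F N + 1 = 1 + F N$)
$- l{\left(-3,R \right)} = - (1 - -15) = - (1 + 15) = \left(-1\right) 16 = -16$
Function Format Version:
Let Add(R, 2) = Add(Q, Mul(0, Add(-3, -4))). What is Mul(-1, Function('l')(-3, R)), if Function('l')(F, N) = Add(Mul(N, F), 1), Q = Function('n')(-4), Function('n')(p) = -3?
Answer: -16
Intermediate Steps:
Q = -3
R = -5 (R = Add(-2, Add(-3, Mul(0, Add(-3, -4)))) = Add(-2, Add(-3, Mul(0, -7))) = Add(-2, Add(-3, 0)) = Add(-2, -3) = -5)
Function('l')(F, N) = Add(1, Mul(F, N)) (Function('l')(F, N) = Add(Mul(F, N), 1) = Add(1, Mul(F, N)))
Mul(-1, Function('l')(-3, R)) = Mul(-1, Add(1, Mul(-3, -5))) = Mul(-1, Add(1, 15)) = Mul(-1, 16) = -16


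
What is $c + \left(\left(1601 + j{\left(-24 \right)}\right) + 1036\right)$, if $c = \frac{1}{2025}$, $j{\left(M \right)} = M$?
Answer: $\frac{5291326}{2025} \approx 2613.0$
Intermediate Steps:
$c = \frac{1}{2025} \approx 0.00049383$
$c + \left(\left(1601 + j{\left(-24 \right)}\right) + 1036\right) = \frac{1}{2025} + \left(\left(1601 - 24\right) + 1036\right) = \frac{1}{2025} + \left(1577 + 1036\right) = \frac{1}{2025} + 2613 = \frac{5291326}{2025}$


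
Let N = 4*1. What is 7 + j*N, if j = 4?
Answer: 23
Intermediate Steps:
N = 4
7 + j*N = 7 + 4*4 = 7 + 16 = 23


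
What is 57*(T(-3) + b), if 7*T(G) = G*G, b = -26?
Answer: -9861/7 ≈ -1408.7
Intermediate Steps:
T(G) = G²/7 (T(G) = (G*G)/7 = G²/7)
57*(T(-3) + b) = 57*((⅐)*(-3)² - 26) = 57*((⅐)*9 - 26) = 57*(9/7 - 26) = 57*(-173/7) = -9861/7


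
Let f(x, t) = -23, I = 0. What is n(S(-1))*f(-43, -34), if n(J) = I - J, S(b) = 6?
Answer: 138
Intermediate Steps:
n(J) = -J (n(J) = 0 - J = -J)
n(S(-1))*f(-43, -34) = -1*6*(-23) = -6*(-23) = 138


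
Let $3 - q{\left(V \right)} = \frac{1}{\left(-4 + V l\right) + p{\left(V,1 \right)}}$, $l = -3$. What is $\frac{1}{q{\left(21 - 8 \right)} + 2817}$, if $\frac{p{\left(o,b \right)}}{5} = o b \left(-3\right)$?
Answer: $\frac{238}{671161} \approx 0.00035461$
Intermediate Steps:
$p{\left(o,b \right)} = - 15 b o$ ($p{\left(o,b \right)} = 5 o b \left(-3\right) = 5 b o \left(-3\right) = 5 \left(- 3 b o\right) = - 15 b o$)
$q{\left(V \right)} = 3 - \frac{1}{-4 - 18 V}$ ($q{\left(V \right)} = 3 - \frac{1}{\left(-4 + V \left(-3\right)\right) - 15 V} = 3 - \frac{1}{\left(-4 - 3 V\right) - 15 V} = 3 - \frac{1}{-4 - 18 V}$)
$\frac{1}{q{\left(21 - 8 \right)} + 2817} = \frac{1}{\frac{13 + 54 \left(21 - 8\right)}{2 \left(2 + 9 \left(21 - 8\right)\right)} + 2817} = \frac{1}{\frac{13 + 54 \cdot 13}{2 \left(2 + 9 \cdot 13\right)} + 2817} = \frac{1}{\frac{13 + 702}{2 \left(2 + 117\right)} + 2817} = \frac{1}{\frac{1}{2} \cdot \frac{1}{119} \cdot 715 + 2817} = \frac{1}{\frac{715}{238} + 2817} = \frac{1}{\frac{671161}{238}} = \frac{238}{671161}$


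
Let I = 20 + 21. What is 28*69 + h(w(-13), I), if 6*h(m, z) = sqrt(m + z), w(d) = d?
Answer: 1932 + sqrt(7)/3 ≈ 1932.9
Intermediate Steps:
I = 41
h(m, z) = sqrt(m + z)/6
28*69 + h(w(-13), I) = 28*69 + sqrt(-13 + 41)/6 = 1932 + sqrt(28)/6 = 1932 + (2*sqrt(7))/6 = 1932 + sqrt(7)/3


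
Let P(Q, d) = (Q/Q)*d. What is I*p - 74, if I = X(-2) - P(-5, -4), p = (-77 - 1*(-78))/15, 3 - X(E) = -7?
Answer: -1096/15 ≈ -73.067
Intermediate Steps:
X(E) = 10 (X(E) = 3 - 1*(-7) = 3 + 7 = 10)
p = 1/15 (p = (-77 + 78)*(1/15) = 1*(1/15) = 1/15 ≈ 0.066667)
P(Q, d) = d (P(Q, d) = 1*d = d)
I = 14 (I = 10 - 1*(-4) = 10 + 4 = 14)
I*p - 74 = 14*(1/15) - 74 = 14/15 - 74 = -1096/15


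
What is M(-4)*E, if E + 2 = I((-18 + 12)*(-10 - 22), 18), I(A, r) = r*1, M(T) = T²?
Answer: 256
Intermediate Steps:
I(A, r) = r
E = 16 (E = -2 + 18 = 16)
M(-4)*E = (-4)²*16 = 16*16 = 256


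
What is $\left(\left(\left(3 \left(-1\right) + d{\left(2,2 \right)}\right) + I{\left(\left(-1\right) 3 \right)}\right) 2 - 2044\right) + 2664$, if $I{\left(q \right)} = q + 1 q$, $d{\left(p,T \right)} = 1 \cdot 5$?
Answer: $612$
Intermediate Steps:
$d{\left(p,T \right)} = 5$
$I{\left(q \right)} = 2 q$ ($I{\left(q \right)} = q + q = 2 q$)
$\left(\left(\left(3 \left(-1\right) + d{\left(2,2 \right)}\right) + I{\left(\left(-1\right) 3 \right)}\right) 2 - 2044\right) + 2664 = \left(\left(\left(3 \left(-1\right) + 5\right) + 2 \left(\left(-1\right) 3\right)\right) 2 - 2044\right) + 2664 = \left(\left(\left(-3 + 5\right) + 2 \left(-3\right)\right) 2 - 2044\right) + 2664 = \left(\left(2 - 6\right) 2 - 2044\right) + 2664 = \left(\left(-4\right) 2 - 2044\right) + 2664 = \left(-8 - 2044\right) + 2664 = -2052 + 2664 = 612$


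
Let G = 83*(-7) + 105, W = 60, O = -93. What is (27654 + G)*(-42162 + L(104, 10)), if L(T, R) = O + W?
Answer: -1146775710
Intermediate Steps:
L(T, R) = -33 (L(T, R) = -93 + 60 = -33)
G = -476 (G = -581 + 105 = -476)
(27654 + G)*(-42162 + L(104, 10)) = (27654 - 476)*(-42162 - 33) = 27178*(-42195) = -1146775710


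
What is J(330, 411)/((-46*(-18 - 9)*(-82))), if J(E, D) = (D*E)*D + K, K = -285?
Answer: -18581215/33948 ≈ -547.34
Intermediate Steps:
J(E, D) = -285 + E*D² (J(E, D) = (D*E)*D - 285 = E*D² - 285 = -285 + E*D²)
J(330, 411)/((-46*(-18 - 9)*(-82))) = (-285 + 330*411²)/((-46*(-18 - 9)*(-82))) = (-285 + 330*168921)/((-46*(-27)*(-82))) = (-285 + 55743930)/((1242*(-82))) = 55743645/(-101844) = 55743645*(-1/101844) = -18581215/33948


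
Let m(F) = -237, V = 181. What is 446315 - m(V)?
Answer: 446552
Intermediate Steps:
446315 - m(V) = 446315 - 1*(-237) = 446315 + 237 = 446552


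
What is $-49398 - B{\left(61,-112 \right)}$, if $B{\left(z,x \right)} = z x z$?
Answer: $367354$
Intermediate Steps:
$B{\left(z,x \right)} = x z^{2}$ ($B{\left(z,x \right)} = x z z = x z^{2}$)
$-49398 - B{\left(61,-112 \right)} = -49398 - - 112 \cdot 61^{2} = -49398 - \left(-112\right) 3721 = -49398 - -416752 = -49398 + 416752 = 367354$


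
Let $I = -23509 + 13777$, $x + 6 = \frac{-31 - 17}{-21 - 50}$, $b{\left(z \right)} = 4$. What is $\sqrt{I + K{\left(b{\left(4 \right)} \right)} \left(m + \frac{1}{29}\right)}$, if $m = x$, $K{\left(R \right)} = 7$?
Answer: $\frac{5 i \sqrt{1656624043}}{2059} \approx 98.838 i$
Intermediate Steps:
$x = - \frac{378}{71}$ ($x = -6 + \frac{-31 - 17}{-21 - 50} = -6 - \frac{48}{-71} = -6 - - \frac{48}{71} = -6 + \frac{48}{71} = - \frac{378}{71} \approx -5.3239$)
$m = - \frac{378}{71} \approx -5.3239$
$I = -9732$
$\sqrt{I + K{\left(b{\left(4 \right)} \right)} \left(m + \frac{1}{29}\right)} = \sqrt{-9732 + 7 \left(- \frac{378}{71} + \frac{1}{29}\right)} = \sqrt{-9732 + 7 \left(- \frac{10891}{2059}\right)} = \sqrt{-9732 - \frac{76237}{2059}} = \sqrt{- \frac{20114425}{2059}} = \frac{5 i \sqrt{1656624043}}{2059}$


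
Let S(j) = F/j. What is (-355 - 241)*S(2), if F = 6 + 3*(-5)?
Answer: 2682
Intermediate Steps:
F = -9 (F = 6 - 15 = -9)
S(j) = -9/j
(-355 - 241)*S(2) = (-355 - 241)*(-9/2) = -(-5364)/2 = -596*(-9/2) = 2682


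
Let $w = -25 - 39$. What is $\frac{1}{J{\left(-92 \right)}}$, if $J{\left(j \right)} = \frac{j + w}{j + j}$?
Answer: $\frac{46}{39} \approx 1.1795$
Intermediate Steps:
$w = -64$ ($w = -25 - 39 = -64$)
$J{\left(j \right)} = \frac{-64 + j}{2 j}$ ($J{\left(j \right)} = \frac{j - 64}{j + j} = \frac{-64 + j}{2 j}$)
$\frac{1}{J{\left(-92 \right)}} = \frac{1}{\frac{1}{2} \frac{1}{-92} \left(-64 - 92\right)} = \frac{1}{\frac{1}{2} \left(- \frac{1}{92}\right) \left(-156\right)} = \frac{1}{\frac{39}{46}} = \frac{46}{39}$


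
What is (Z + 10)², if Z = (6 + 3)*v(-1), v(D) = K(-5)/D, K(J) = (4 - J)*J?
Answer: 172225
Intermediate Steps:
K(J) = J*(4 - J)
v(D) = -45/D (v(D) = (-5*(4 - 1*(-5)))/D = (-5*(4 + 5))/D = (-5*9)/D = -45/D)
Z = 405 (Z = (6 + 3)*(-45/(-1)) = 9*(-45*(-1)) = 9*45 = 405)
(Z + 10)² = (405 + 10)² = 415² = 172225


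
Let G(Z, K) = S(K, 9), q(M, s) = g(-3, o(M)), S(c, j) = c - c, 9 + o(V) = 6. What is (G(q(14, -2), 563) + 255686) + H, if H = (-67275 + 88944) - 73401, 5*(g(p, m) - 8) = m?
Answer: 203954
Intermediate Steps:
o(V) = -3 (o(V) = -9 + 6 = -3)
g(p, m) = 8 + m/5
S(c, j) = 0
q(M, s) = 37/5 (q(M, s) = 8 + (⅕)*(-3) = 8 - ⅗ = 37/5)
G(Z, K) = 0
H = -51732 (H = 21669 - 73401 = -51732)
(G(q(14, -2), 563) + 255686) + H = (0 + 255686) - 51732 = 255686 - 51732 = 203954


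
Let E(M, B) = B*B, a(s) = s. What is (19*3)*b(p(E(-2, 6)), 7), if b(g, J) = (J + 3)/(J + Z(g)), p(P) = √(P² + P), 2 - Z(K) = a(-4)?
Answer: 570/13 ≈ 43.846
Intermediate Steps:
Z(K) = 6 (Z(K) = 2 - 1*(-4) = 2 + 4 = 6)
E(M, B) = B²
p(P) = √(P + P²)
b(g, J) = (3 + J)/(6 + J) (b(g, J) = (J + 3)/(J + 6) = (3 + J)/(6 + J))
(19*3)*b(p(E(-2, 6)), 7) = (19*3)*((3 + 7)/(6 + 7)) = 57*(10/13) = 570/13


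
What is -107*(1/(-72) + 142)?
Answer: -1093861/72 ≈ -15193.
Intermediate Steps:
-107*(1/(-72) + 142) = -107*(-1/72 + 142) = -107*10223/72 = -1093861/72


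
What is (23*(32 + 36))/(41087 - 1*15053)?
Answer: 782/13017 ≈ 0.060075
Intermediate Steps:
(23*(32 + 36))/(41087 - 1*15053) = (23*68)/(41087 - 15053) = 1564/26034 = 1564*(1/26034) = 782/13017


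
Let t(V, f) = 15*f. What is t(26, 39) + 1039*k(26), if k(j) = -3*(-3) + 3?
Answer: 13053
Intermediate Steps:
k(j) = 12 (k(j) = 9 + 3 = 12)
t(26, 39) + 1039*k(26) = 15*39 + 1039*12 = 585 + 12468 = 13053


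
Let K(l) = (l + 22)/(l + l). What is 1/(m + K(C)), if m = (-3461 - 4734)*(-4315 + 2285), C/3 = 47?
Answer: 282/4691309863 ≈ 6.0111e-8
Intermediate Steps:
C = 141 (C = 3*47 = 141)
m = 16635850 (m = -8195*(-2030) = 16635850)
K(l) = (22 + l)/(2*l) (K(l) = (22 + l)/((2*l)) = (22 + l)*(1/(2*l)) = (22 + l)/(2*l))
1/(m + K(C)) = 1/(16635850 + (½)*(22 + 141)/141) = 1/(16635850 + (½)*(1/141)*163) = 1/(16635850 + 163/282) = 1/(4691309863/282) = 282/4691309863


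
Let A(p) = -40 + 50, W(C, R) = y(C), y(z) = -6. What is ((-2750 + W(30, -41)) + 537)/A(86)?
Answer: -2219/10 ≈ -221.90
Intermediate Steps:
W(C, R) = -6
A(p) = 10
((-2750 + W(30, -41)) + 537)/A(86) = ((-2750 - 6) + 537)/10 = (-2756 + 537)*(1/10) = -2219*1/10 = -2219/10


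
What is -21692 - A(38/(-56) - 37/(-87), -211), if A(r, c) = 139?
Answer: -21831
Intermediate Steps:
-21692 - A(38/(-56) - 37/(-87), -211) = -21692 - 1*139 = -21692 - 139 = -21831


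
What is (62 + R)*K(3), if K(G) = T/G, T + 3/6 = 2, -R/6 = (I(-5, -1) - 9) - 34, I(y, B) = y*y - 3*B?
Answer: 76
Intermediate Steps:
I(y, B) = y**2 - 3*B
R = 90 (R = -6*((((-5)**2 - 3*(-1)) - 9) - 34) = -6*(((25 + 3) - 9) - 34) = -6*((28 - 9) - 34) = -6*(19 - 34) = -6*(-15) = 90)
T = 3/2 (T = -1/2 + 2 = 3/2 ≈ 1.5000)
K(G) = 3/(2*G)
(62 + R)*K(3) = (62 + 90)*((3/2)/3) = 152*((3/2)*(1/3)) = 152*(1/2) = 76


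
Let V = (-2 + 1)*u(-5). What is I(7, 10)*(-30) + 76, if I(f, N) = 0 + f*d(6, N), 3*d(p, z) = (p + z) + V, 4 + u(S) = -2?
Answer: -1464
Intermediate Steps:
u(S) = -6 (u(S) = -4 - 2 = -6)
V = 6 (V = (-2 + 1)*(-6) = -1*(-6) = 6)
d(p, z) = 2 + p/3 + z/3 (d(p, z) = ((p + z) + 6)/3 = (6 + p + z)/3 = 2 + p/3 + z/3)
I(f, N) = f*(4 + N/3) (I(f, N) = 0 + f*(2 + (⅓)*6 + N/3) = 0 + f*(2 + 2 + N/3) = 0 + f*(4 + N/3) = f*(4 + N/3))
I(7, 10)*(-30) + 76 = ((⅓)*7*(12 + 10))*(-30) + 76 = ((⅓)*7*22)*(-30) + 76 = (154/3)*(-30) + 76 = -1540 + 76 = -1464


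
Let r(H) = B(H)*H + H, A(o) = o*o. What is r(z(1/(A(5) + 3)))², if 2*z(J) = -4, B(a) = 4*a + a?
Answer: 324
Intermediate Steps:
A(o) = o²
B(a) = 5*a
z(J) = -2 (z(J) = (½)*(-4) = -2)
r(H) = H + 5*H² (r(H) = (5*H)*H + H = 5*H² + H = H + 5*H²)
r(z(1/(A(5) + 3)))² = (-2*(1 + 5*(-2)))² = (-2*(1 - 10))² = (-2*(-9))² = 18² = 324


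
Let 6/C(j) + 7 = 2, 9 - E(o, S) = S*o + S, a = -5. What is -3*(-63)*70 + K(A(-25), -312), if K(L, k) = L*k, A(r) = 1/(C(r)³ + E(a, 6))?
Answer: 17225690/1303 ≈ 13220.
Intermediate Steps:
E(o, S) = 9 - S - S*o (E(o, S) = 9 - (S*o + S) = 9 - (S + S*o) = 9 + (-S - S*o) = 9 - S - S*o)
C(j) = -6/5 (C(j) = 6/(-7 + 2) = 6/(-5) = 6*(-⅕) = -6/5)
A(r) = 125/3909 (A(r) = 1/((-6/5)³ + (9 - 1*6 - 1*6*(-5))) = 1/(-216/125 + (9 - 6 + 30)) = 1/(-216/125 + 33) = 1/(3909/125) = 125/3909)
-3*(-63)*70 + K(A(-25), -312) = -3*(-63)*70 + (125/3909)*(-312) = 189*70 - 13000/1303 = 13230 - 13000/1303 = 17225690/1303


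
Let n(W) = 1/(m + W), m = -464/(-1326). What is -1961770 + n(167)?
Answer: -217664266147/110953 ≈ -1.9618e+6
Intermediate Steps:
m = 232/663 (m = -464*(-1/1326) = 232/663 ≈ 0.34992)
n(W) = 1/(232/663 + W)
-1961770 + n(167) = -1961770 + 663/(232 + 663*167) = -1961770 + 663/(232 + 110721) = -1961770 + 663/110953 = -217664266147/110953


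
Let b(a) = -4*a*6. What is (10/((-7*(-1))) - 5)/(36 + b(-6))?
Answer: -5/252 ≈ -0.019841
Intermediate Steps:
b(a) = -24*a
(10/((-7*(-1))) - 5)/(36 + b(-6)) = (10/((-7*(-1))) - 5)/(36 - 24*(-6)) = (10/7 - 5)/(36 + 144) = (10*(⅐) - 5)/180 = (10/7 - 5)*(1/180) = -25/7*1/180 = -5/252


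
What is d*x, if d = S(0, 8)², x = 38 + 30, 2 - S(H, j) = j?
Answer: 2448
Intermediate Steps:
S(H, j) = 2 - j
x = 68
d = 36 (d = (2 - 1*8)² = (2 - 8)² = (-6)² = 36)
d*x = 36*68 = 2448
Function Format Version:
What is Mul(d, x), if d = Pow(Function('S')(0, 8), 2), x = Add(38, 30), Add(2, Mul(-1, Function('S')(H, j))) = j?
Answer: 2448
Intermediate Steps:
Function('S')(H, j) = Add(2, Mul(-1, j))
x = 68
d = 36 (d = Pow(Add(2, Mul(-1, 8)), 2) = Pow(Add(2, -8), 2) = Pow(-6, 2) = 36)
Mul(d, x) = Mul(36, 68) = 2448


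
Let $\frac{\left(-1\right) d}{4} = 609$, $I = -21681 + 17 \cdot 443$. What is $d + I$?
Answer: $-16586$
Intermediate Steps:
$I = -14150$ ($I = -21681 + 7531 = -14150$)
$d = -2436$ ($d = \left(-4\right) 609 = -2436$)
$d + I = -2436 - 14150 = -16586$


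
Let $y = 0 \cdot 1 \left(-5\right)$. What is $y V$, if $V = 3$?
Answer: $0$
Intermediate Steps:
$y = 0$ ($y = 0 \left(-5\right) = 0$)
$y V = 0 \cdot 3 = 0$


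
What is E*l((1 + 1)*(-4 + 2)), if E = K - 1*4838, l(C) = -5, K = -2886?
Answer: 38620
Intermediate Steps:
E = -7724 (E = -2886 - 1*4838 = -2886 - 4838 = -7724)
E*l((1 + 1)*(-4 + 2)) = -7724*(-5) = 38620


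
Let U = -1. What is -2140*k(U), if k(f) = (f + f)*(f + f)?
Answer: -8560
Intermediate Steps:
k(f) = 4*f² (k(f) = (2*f)*(2*f) = 4*f²)
-2140*k(U) = -8560*(-1)² = -8560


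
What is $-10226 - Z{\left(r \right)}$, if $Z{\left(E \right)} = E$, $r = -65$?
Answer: $-10161$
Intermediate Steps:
$-10226 - Z{\left(r \right)} = -10226 - -65 = -10226 + 65 = -10161$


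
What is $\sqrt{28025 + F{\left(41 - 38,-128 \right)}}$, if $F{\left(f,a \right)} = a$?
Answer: $\sqrt{27897} \approx 167.02$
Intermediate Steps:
$\sqrt{28025 + F{\left(41 - 38,-128 \right)}} = \sqrt{28025 - 128} = \sqrt{27897}$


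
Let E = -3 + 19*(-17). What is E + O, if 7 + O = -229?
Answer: -562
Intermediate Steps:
O = -236 (O = -7 - 229 = -236)
E = -326 (E = -3 - 323 = -326)
E + O = -326 - 236 = -562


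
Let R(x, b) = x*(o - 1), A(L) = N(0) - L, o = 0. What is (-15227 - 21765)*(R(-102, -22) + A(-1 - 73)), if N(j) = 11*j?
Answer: -6510592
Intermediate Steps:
A(L) = -L (A(L) = 11*0 - L = 0 - L = -L)
R(x, b) = -x (R(x, b) = x*(0 - 1) = x*(-1) = -x)
(-15227 - 21765)*(R(-102, -22) + A(-1 - 73)) = (-15227 - 21765)*(-1*(-102) - (-1 - 73)) = -36992*(102 - 1*(-74)) = -36992*(102 + 74) = -36992*176 = -6510592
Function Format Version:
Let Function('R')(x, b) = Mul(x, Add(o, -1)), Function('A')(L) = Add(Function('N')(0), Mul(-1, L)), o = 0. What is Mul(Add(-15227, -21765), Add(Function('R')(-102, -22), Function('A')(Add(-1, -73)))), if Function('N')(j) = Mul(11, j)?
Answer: -6510592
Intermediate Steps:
Function('A')(L) = Mul(-1, L) (Function('A')(L) = Add(Mul(11, 0), Mul(-1, L)) = Add(0, Mul(-1, L)) = Mul(-1, L))
Function('R')(x, b) = Mul(-1, x) (Function('R')(x, b) = Mul(x, Add(0, -1)) = Mul(x, -1) = Mul(-1, x))
Mul(Add(-15227, -21765), Add(Function('R')(-102, -22), Function('A')(Add(-1, -73)))) = Mul(Add(-15227, -21765), Add(Mul(-1, -102), Mul(-1, Add(-1, -73)))) = Mul(-36992, Add(102, Mul(-1, -74))) = Mul(-36992, Add(102, 74)) = Mul(-36992, 176) = -6510592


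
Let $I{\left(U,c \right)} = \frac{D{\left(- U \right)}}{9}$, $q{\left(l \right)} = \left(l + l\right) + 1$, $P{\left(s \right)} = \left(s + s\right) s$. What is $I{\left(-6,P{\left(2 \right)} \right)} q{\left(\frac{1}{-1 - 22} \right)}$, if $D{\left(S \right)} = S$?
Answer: $\frac{14}{23} \approx 0.6087$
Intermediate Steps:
$P{\left(s \right)} = 2 s^{2}$ ($P{\left(s \right)} = 2 s s = 2 s^{2}$)
$q{\left(l \right)} = 1 + 2 l$ ($q{\left(l \right)} = 2 l + 1 = 1 + 2 l$)
$I{\left(U,c \right)} = - \frac{U}{9}$ ($I{\left(U,c \right)} = \frac{\left(-1\right) U}{9} = - U \frac{1}{9} = - \frac{U}{9}$)
$I{\left(-6,P{\left(2 \right)} \right)} q{\left(\frac{1}{-1 - 22} \right)} = \left(- \frac{1}{9}\right) \left(-6\right) \left(1 + \frac{2}{-1 - 22}\right) = \frac{2 \left(1 + \frac{2}{-23}\right)}{3} = \frac{2 \left(1 + 2 \left(- \frac{1}{23}\right)\right)}{3} = \frac{2 \left(1 - \frac{2}{23}\right)}{3} = \frac{2}{3} \cdot \frac{21}{23} = \frac{14}{23}$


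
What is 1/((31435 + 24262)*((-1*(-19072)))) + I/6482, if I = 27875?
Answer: 14805153755241/3442762569344 ≈ 4.3004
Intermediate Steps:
1/((31435 + 24262)*((-1*(-19072)))) + I/6482 = 1/((31435 + 24262)*((-1*(-19072)))) + 27875/6482 = 1/(55697*19072) + 27875*(1/6482) = (1/55697)*(1/19072) + 27875/6482 = 1/1062253184 + 27875/6482 = 14805153755241/3442762569344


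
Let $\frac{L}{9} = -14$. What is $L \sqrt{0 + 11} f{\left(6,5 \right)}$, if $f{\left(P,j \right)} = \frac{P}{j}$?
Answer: $- \frac{756 \sqrt{11}}{5} \approx -501.47$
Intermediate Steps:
$L = -126$ ($L = 9 \left(-14\right) = -126$)
$L \sqrt{0 + 11} f{\left(6,5 \right)} = - 126 \sqrt{0 + 11} \cdot \frac{6}{5} = - 126 \sqrt{11} \cdot 6 \cdot \frac{1}{5} = - 126 \sqrt{11} \cdot \frac{6}{5} = - \frac{756 \sqrt{11}}{5}$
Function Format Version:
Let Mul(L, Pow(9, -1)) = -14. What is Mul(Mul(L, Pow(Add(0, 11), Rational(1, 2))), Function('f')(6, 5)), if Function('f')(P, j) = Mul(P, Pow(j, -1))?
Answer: Mul(Rational(-756, 5), Pow(11, Rational(1, 2))) ≈ -501.47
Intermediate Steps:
L = -126 (L = Mul(9, -14) = -126)
Mul(Mul(L, Pow(Add(0, 11), Rational(1, 2))), Function('f')(6, 5)) = Mul(Mul(-126, Pow(Add(0, 11), Rational(1, 2))), Mul(6, Pow(5, -1))) = Mul(Mul(-126, Pow(11, Rational(1, 2))), Mul(6, Rational(1, 5))) = Mul(Mul(-126, Pow(11, Rational(1, 2))), Rational(6, 5)) = Mul(Rational(-756, 5), Pow(11, Rational(1, 2)))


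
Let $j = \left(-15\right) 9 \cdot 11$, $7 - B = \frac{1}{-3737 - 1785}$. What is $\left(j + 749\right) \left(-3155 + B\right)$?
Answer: $\frac{6397037840}{2761} \approx 2.3169 \cdot 10^{6}$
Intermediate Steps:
$B = \frac{38655}{5522}$ ($B = 7 - \frac{1}{-3737 - 1785} = 7 - \frac{1}{-5522} = 7 - - \frac{1}{5522} = 7 + \frac{1}{5522} = \frac{38655}{5522} \approx 7.0002$)
$j = -1485$ ($j = \left(-135\right) 11 = -1485$)
$\left(j + 749\right) \left(-3155 + B\right) = \left(-1485 + 749\right) \left(-3155 + \frac{38655}{5522}\right) = \left(-736\right) \left(- \frac{17383255}{5522}\right) = \frac{6397037840}{2761}$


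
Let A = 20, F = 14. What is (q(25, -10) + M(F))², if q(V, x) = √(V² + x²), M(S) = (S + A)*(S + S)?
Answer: 907029 + 9520*√29 ≈ 9.5830e+5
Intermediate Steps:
M(S) = 2*S*(20 + S) (M(S) = (S + 20)*(S + S) = (20 + S)*(2*S) = 2*S*(20 + S))
(q(25, -10) + M(F))² = (√(25² + (-10)²) + 2*14*(20 + 14))² = (√(625 + 100) + 2*14*34)² = (√725 + 952)² = (5*√29 + 952)² = (952 + 5*√29)²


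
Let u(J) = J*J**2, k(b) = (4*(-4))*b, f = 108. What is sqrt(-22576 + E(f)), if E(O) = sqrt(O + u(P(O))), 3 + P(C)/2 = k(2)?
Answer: sqrt(-22576 + 2*I*sqrt(85723)) ≈ 1.948 + 150.27*I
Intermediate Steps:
k(b) = -16*b
P(C) = -70 (P(C) = -6 + 2*(-16*2) = -6 + 2*(-32) = -6 - 64 = -70)
u(J) = J**3
E(O) = sqrt(-343000 + O) (E(O) = sqrt(O + (-70)**3) = sqrt(O - 343000) = sqrt(-343000 + O))
sqrt(-22576 + E(f)) = sqrt(-22576 + sqrt(-343000 + 108)) = sqrt(-22576 + sqrt(-342892)) = sqrt(-22576 + 2*I*sqrt(85723))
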